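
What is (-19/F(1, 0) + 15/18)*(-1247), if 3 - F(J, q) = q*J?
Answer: 13717/2 ≈ 6858.5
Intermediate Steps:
F(J, q) = 3 - J*q (F(J, q) = 3 - q*J = 3 - J*q)
(-19/F(1, 0) + 15/18)*(-1247) = (-19/(3 - 1*1*0) + 15/18)*(-1247) = (-19/(3 + 0) + 15*(1/18))*(-1247) = (-19/3 + ⅚)*(-1247) = -11/2*(-1247) = 13717/2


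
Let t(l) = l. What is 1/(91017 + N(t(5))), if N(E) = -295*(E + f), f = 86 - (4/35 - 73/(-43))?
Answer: 301/19476665 ≈ 1.5454e-5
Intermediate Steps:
f = 126703/1505 (f = 86 - (4*(1/35) - 73*(-1/43)) = 86 - (4/35 + 73/43) = 86 - 1*2727/1505 = 86 - 2727/1505 = 126703/1505 ≈ 84.188)
N(E) = -7475477/301 - 295*E (N(E) = -295*(E + 126703/1505) = -295*(126703/1505 + E) = -7475477/301 - 295*E)
1/(91017 + N(t(5))) = 1/(91017 + (-7475477/301 - 295*5)) = 1/(91017 + (-7475477/301 - 1475)) = 1/(91017 - 7919452/301) = 1/(19476665/301) = 301/19476665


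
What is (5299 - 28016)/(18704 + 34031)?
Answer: -22717/52735 ≈ -0.43078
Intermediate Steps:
(5299 - 28016)/(18704 + 34031) = -22717/52735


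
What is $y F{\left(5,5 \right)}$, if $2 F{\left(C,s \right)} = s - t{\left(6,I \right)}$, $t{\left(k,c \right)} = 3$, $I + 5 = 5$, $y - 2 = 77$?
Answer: $79$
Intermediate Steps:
$y = 79$ ($y = 2 + 77 = 79$)
$I = 0$ ($I = -5 + 5 = 0$)
$F{\left(C,s \right)} = - \frac{3}{2} + \frac{s}{2}$ ($F{\left(C,s \right)} = \frac{s - 3}{2} = \frac{-3 + s}{2} = - \frac{3}{2} + \frac{s}{2}$)
$y F{\left(5,5 \right)} = 79 \left(- \frac{3}{2} + \frac{1}{2} \cdot 5\right) = 79 \left(- \frac{3}{2} + \frac{5}{2}\right) = 79 \cdot 1 = 79$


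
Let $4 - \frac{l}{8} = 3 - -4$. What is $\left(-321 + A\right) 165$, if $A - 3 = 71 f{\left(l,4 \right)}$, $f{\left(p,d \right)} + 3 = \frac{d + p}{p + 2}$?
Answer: $-76965$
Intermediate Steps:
$l = -24$ ($l = 32 - 8 \left(3 - -4\right) = 32 - 8 \left(3 + 4\right) = 32 - 56 = -24$)
$f{\left(p,d \right)} = -3 + \frac{d + p}{2 + p}$ ($f{\left(p,d \right)} = -3 + \frac{d + p}{p + 2} = -3 + \frac{d + p}{2 + p}$)
$A = - \frac{1600}{11}$ ($A = 3 + 71 \frac{-6 + 4 - -48}{2 - 24} = 3 + 71 \frac{-6 + 4 + 48}{-22} = 3 + 71 \left(\left(- \frac{1}{22}\right) 46\right) = 3 + 71 \left(- \frac{23}{11}\right) = 3 - \frac{1633}{11} = - \frac{1600}{11} \approx -145.45$)
$\left(-321 + A\right) 165 = \left(-321 - \frac{1600}{11}\right) 165 = \left(- \frac{5131}{11}\right) 165 = -76965$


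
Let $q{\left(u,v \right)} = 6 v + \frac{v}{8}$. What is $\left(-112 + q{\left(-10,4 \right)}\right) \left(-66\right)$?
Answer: $5775$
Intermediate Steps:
$q{\left(u,v \right)} = \frac{49 v}{8}$ ($q{\left(u,v \right)} = 6 v + v \frac{1}{8} = 6 v + \frac{v}{8} = \frac{49 v}{8}$)
$\left(-112 + q{\left(-10,4 \right)}\right) \left(-66\right) = \left(-112 + \frac{49}{8} \cdot 4\right) \left(-66\right) = \left(-112 + \frac{49}{2}\right) \left(-66\right) = \left(- \frac{175}{2}\right) \left(-66\right) = 5775$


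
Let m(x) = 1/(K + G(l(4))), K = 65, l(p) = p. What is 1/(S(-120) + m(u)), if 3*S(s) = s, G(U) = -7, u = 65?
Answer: -58/2319 ≈ -0.025011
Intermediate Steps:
m(x) = 1/58 (m(x) = 1/(65 - 7) = 1/58)
S(s) = s/3
1/(S(-120) + m(u)) = 1/((⅓)*(-120) + 1/58) = 1/(-40 + 1/58) = 1/(-2319/58) = -58/2319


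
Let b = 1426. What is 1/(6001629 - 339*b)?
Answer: 1/5518215 ≈ 1.8122e-7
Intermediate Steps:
1/(6001629 - 339*b) = 1/(6001629 - 339*1426) = 1/(6001629 - 483414) = 1/5518215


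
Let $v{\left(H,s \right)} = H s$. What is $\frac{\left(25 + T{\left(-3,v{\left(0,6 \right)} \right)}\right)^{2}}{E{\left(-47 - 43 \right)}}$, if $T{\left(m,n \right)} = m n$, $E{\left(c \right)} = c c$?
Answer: $\frac{25}{324} \approx 0.07716$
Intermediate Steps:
$E{\left(c \right)} = c^{2}$
$\frac{\left(25 + T{\left(-3,v{\left(0,6 \right)} \right)}\right)^{2}}{E{\left(-47 - 43 \right)}} = \frac{\left(25 - 3 \cdot 0 \cdot 6\right)^{2}}{\left(-47 - 43\right)^{2}} = \frac{\left(25 - 0\right)^{2}}{\left(-90\right)^{2}} = \frac{\left(25 + 0\right)^{2}}{8100} = 25^{2} \cdot \frac{1}{8100} = 625 \cdot \frac{1}{8100} = \frac{25}{324}$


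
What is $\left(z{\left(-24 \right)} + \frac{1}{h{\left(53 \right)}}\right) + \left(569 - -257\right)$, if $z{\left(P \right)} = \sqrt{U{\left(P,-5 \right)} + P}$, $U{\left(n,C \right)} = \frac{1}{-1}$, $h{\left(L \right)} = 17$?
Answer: $\frac{14043}{17} + 5 i \approx 826.06 + 5.0 i$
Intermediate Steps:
$U{\left(n,C \right)} = -1$
$z{\left(P \right)} = \sqrt{-1 + P}$
$\left(z{\left(-24 \right)} + \frac{1}{h{\left(53 \right)}}\right) + \left(569 - -257\right) = \left(\sqrt{-1 - 24} + \frac{1}{17}\right) + \left(569 - -257\right) = \left(\sqrt{-25} + \frac{1}{17}\right) + \left(569 + 257\right) = \left(5 i + \frac{1}{17}\right) + 826 = \left(\frac{1}{17} + 5 i\right) + 826 = \frac{14043}{17} + 5 i$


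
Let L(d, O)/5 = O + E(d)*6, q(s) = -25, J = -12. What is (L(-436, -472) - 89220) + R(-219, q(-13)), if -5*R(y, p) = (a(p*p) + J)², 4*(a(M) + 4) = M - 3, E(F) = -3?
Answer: -1911241/20 ≈ -95562.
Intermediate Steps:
a(M) = -19/4 + M/4 (a(M) = -4 + (M - 3)/4 = -4 + (-3 + M)/4 = -4 + (-¾ + M/4) = -19/4 + M/4)
R(y, p) = -(-67/4 + p²/4)²/5 (R(y, p) = -((-19/4 + (p*p)/4) - 12)²/5 = -((-19/4 + p²/4) - 12)²/5 = -(-67/4 + p²/4)²/5)
L(d, O) = -90 + 5*O (L(d, O) = 5*(O - 3*6) = 5*(O - 18) = 5*(-18 + O) = -90 + 5*O)
(L(-436, -472) - 89220) + R(-219, q(-13)) = ((-90 + 5*(-472)) - 89220) - (-67 + (-25)²)²/80 = ((-90 - 2360) - 89220) - (-67 + 625)²/80 = (-2450 - 89220) - 1/80*558² = -91670 - 1/80*311364 = -91670 - 77841/20 = -1911241/20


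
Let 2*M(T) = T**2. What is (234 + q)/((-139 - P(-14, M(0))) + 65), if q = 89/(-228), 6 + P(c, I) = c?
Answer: -53263/12312 ≈ -4.3261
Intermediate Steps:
M(T) = T**2/2
P(c, I) = -6 + c
q = -89/228 (q = 89*(-1/228) = -89/228 ≈ -0.39035)
(234 + q)/((-139 - P(-14, M(0))) + 65) = (234 - 89/228)/((-139 - (-6 - 14)) + 65) = 53263/(228*((-139 - 1*(-20)) + 65)) = 53263/(228*((-139 + 20) + 65)) = 53263/(228*(-119 + 65)) = (53263/228)/(-54) = (53263/228)*(-1/54) = -53263/12312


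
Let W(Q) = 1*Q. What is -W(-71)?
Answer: 71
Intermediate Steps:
W(Q) = Q
-W(-71) = -1*(-71) = 71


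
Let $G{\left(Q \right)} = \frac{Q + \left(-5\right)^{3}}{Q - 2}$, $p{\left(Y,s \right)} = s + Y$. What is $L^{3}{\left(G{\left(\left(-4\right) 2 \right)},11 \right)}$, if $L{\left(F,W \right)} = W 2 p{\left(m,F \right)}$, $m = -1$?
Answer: $\frac{2476813977}{125} \approx 1.9814 \cdot 10^{7}$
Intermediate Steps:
$p{\left(Y,s \right)} = Y + s$
$G{\left(Q \right)} = \frac{-125 + Q}{-2 + Q}$ ($G{\left(Q \right)} = \frac{Q - 125}{-2 + Q} = \frac{-125 + Q}{-2 + Q}$)
$L{\left(F,W \right)} = 2 W \left(-1 + F\right)$ ($L{\left(F,W \right)} = W 2 \left(-1 + F\right) = 2 W \left(-1 + F\right)$)
$L^{3}{\left(G{\left(\left(-4\right) 2 \right)},11 \right)} = \left(2 \cdot 11 \left(-1 + \frac{-125 - 8}{-2 - 8}\right)\right)^{3} = \left(2 \cdot 11 \left(-1 + \frac{1}{-10} \left(-133\right)\right)\right)^{3} = \left(2 \cdot 11 \left(-1 - - \frac{133}{10}\right)\right)^{3} = \left(2 \cdot 11 \left(-1 + \frac{133}{10}\right)\right)^{3} = \left(2 \cdot 11 \cdot \frac{123}{10}\right)^{3} = \left(\frac{1353}{5}\right)^{3} = \frac{2476813977}{125}$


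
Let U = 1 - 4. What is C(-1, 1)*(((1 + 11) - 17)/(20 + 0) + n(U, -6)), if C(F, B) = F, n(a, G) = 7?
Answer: -27/4 ≈ -6.7500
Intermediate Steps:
U = -3
C(-1, 1)*(((1 + 11) - 17)/(20 + 0) + n(U, -6)) = -(((1 + 11) - 17)/(20 + 0) + 7) = -((12 - 17)/20 + 7) = -(-5*1/20 + 7) = -(-1/4 + 7) = -1*27/4 = -27/4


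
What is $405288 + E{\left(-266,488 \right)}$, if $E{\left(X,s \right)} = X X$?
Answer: $476044$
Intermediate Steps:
$E{\left(X,s \right)} = X^{2}$
$405288 + E{\left(-266,488 \right)} = 405288 + \left(-266\right)^{2} = 405288 + 70756 = 476044$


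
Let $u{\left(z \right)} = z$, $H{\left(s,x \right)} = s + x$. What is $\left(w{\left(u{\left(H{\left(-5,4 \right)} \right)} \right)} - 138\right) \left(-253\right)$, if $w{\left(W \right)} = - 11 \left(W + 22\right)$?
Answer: $93357$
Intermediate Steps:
$w{\left(W \right)} = -242 - 11 W$ ($w{\left(W \right)} = - 11 \left(22 + W\right) = -242 - 11 W$)
$\left(w{\left(u{\left(H{\left(-5,4 \right)} \right)} \right)} - 138\right) \left(-253\right) = \left(\left(-242 - 11 \left(-5 + 4\right)\right) - 138\right) \left(-253\right) = \left(\left(-242 - -11\right) - 138\right) \left(-253\right) = \left(\left(-242 + 11\right) - 138\right) \left(-253\right) = \left(-231 - 138\right) \left(-253\right) = \left(-369\right) \left(-253\right) = 93357$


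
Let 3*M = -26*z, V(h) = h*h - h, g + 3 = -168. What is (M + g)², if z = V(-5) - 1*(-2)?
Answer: 1809025/9 ≈ 2.0100e+5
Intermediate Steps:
g = -171 (g = -3 - 168 = -171)
V(h) = h² - h
z = 32 (z = -5*(-1 - 5) - 1*(-2) = -5*(-6) + 2 = 30 + 2 = 32)
M = -832/3 (M = (-26*32)/3 = (⅓)*(-832) = -832/3 ≈ -277.33)
(M + g)² = (-832/3 - 171)² = (-1345/3)² = 1809025/9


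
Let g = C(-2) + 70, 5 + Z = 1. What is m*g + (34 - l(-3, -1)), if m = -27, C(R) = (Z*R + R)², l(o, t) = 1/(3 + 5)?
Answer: -22625/8 ≈ -2828.1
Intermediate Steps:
Z = -4 (Z = -5 + 1 = -4)
l(o, t) = ⅛ (l(o, t) = 1/8 = ⅛)
C(R) = 9*R² (C(R) = (-4*R + R)² = (-3*R)² = 9*R²)
g = 106 (g = 9*(-2)² + 70 = 9*4 + 70 = 36 + 70 = 106)
m*g + (34 - l(-3, -1)) = -27*106 + (34 - 1*⅛) = -2862 + (34 - ⅛) = -2862 + 271/8 = -22625/8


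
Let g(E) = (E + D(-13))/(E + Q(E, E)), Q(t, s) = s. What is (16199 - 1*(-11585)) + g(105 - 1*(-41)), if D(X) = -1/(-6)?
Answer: 48678445/1752 ≈ 27785.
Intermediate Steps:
D(X) = ⅙ (D(X) = -1*(-⅙) = ⅙)
g(E) = (⅙ + E)/(2*E) (g(E) = (E + ⅙)/(E + E) = (⅙ + E)/((2*E)) = (⅙ + E)*(1/(2*E)) = (⅙ + E)/(2*E))
(16199 - 1*(-11585)) + g(105 - 1*(-41)) = (16199 - 1*(-11585)) + (1 + 6*(105 - 1*(-41)))/(12*(105 - 1*(-41))) = (16199 + 11585) + (1 + 6*(105 + 41))/(12*(105 + 41)) = 27784 + (1/12)*(1 + 6*146)/146 = 27784 + (1/12)*(1/146)*(1 + 876) = 27784 + (1/12)*(1/146)*877 = 27784 + 877/1752 = 48678445/1752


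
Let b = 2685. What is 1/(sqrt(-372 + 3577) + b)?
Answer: 537/1441204 - sqrt(3205)/7206020 ≈ 0.00036475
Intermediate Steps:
1/(sqrt(-372 + 3577) + b) = 1/(sqrt(-372 + 3577) + 2685) = 1/(sqrt(3205) + 2685) = 1/(2685 + sqrt(3205))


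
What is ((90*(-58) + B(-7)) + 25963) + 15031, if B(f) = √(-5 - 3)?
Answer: 35774 + 2*I*√2 ≈ 35774.0 + 2.8284*I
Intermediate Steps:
B(f) = 2*I*√2 (B(f) = √(-8) = 2*I*√2)
((90*(-58) + B(-7)) + 25963) + 15031 = ((90*(-58) + 2*I*√2) + 25963) + 15031 = ((-5220 + 2*I*√2) + 25963) + 15031 = (20743 + 2*I*√2) + 15031 = 35774 + 2*I*√2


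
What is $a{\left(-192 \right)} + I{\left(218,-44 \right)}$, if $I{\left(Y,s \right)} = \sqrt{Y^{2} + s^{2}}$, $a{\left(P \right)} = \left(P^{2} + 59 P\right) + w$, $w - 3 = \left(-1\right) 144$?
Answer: $25395 + 2 \sqrt{12365} \approx 25617.0$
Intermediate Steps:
$w = -141$ ($w = 3 - 144 = -141$)
$a{\left(P \right)} = -141 + P^{2} + 59 P$ ($a{\left(P \right)} = \left(P^{2} + 59 P\right) - 141 = -141 + P^{2} + 59 P$)
$a{\left(-192 \right)} + I{\left(218,-44 \right)} = \left(-141 + \left(-192\right)^{2} + 59 \left(-192\right)\right) + \sqrt{218^{2} + \left(-44\right)^{2}} = \left(-141 + 36864 - 11328\right) + \sqrt{47524 + 1936} = 25395 + \sqrt{49460} = 25395 + 2 \sqrt{12365}$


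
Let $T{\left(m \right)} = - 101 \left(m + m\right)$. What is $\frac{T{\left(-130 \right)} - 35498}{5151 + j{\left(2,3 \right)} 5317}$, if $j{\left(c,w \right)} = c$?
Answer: $- \frac{9238}{15785} \approx -0.58524$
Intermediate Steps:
$T{\left(m \right)} = - 202 m$ ($T{\left(m \right)} = - 101 \cdot 2 m = - 202 m$)
$\frac{T{\left(-130 \right)} - 35498}{5151 + j{\left(2,3 \right)} 5317} = \frac{\left(-202\right) \left(-130\right) - 35498}{5151 + 2 \cdot 5317} = \frac{26260 - 35498}{5151 + 10634} = - \frac{9238}{15785}$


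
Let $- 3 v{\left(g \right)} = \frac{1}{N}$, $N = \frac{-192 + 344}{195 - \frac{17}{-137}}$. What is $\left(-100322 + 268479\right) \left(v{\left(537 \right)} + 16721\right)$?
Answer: $\frac{43912837637515}{15618} \approx 2.8117 \cdot 10^{9}$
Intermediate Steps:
$N = \frac{5206}{6683}$ ($N = \frac{152}{195 - - \frac{17}{137}} = \frac{152}{195 + \frac{17}{137}} = \frac{152}{\frac{26732}{137}} = 152 \cdot \frac{137}{26732} = \frac{5206}{6683} \approx 0.77899$)
$v{\left(g \right)} = - \frac{6683}{15618}$ ($v{\left(g \right)} = - \frac{1}{3 \cdot \frac{5206}{6683}} = \left(- \frac{1}{3}\right) \frac{6683}{5206} = - \frac{6683}{15618}$)
$\left(-100322 + 268479\right) \left(v{\left(537 \right)} + 16721\right) = \left(-100322 + 268479\right) \left(- \frac{6683}{15618} + 16721\right) = 168157 \cdot \frac{261141895}{15618} = \frac{43912837637515}{15618}$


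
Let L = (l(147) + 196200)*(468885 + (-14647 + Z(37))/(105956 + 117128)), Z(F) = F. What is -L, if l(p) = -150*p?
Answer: -105908235814125/1297 ≈ -8.1656e+10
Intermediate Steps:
L = 105908235814125/1297 (L = (-150*147 + 196200)*(468885 + (-14647 + 37)/(105956 + 117128)) = (-22050 + 196200)*(468885 - 14610/223084) = 174150*(468885 - 14610*1/223084) = 174150*(468885 - 7305/111542) = 174150*(52300363365/111542) = 105908235814125/1297 ≈ 8.1656e+10)
-L = -1*105908235814125/1297 = -105908235814125/1297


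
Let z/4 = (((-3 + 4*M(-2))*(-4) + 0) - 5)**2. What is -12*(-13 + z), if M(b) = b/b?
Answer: -3732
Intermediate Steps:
M(b) = 1
z = 324 (z = 4*(((-3 + 4*1)*(-4) + 0) - 5)**2 = 4*(((-3 + 4)*(-4) + 0) - 5)**2 = 4*((1*(-4) + 0) - 5)**2 = 4*((-4 + 0) - 5)**2 = 4*(-4 - 5)**2 = 4*(-9)**2 = 4*81 = 324)
-12*(-13 + z) = -12*(-13 + 324) = -12*311 = -3732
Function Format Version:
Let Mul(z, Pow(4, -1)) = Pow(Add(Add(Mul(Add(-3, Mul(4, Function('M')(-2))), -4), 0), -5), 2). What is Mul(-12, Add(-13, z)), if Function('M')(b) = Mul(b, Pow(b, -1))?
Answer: -3732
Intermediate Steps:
Function('M')(b) = 1
z = 324 (z = Mul(4, Pow(Add(Add(Mul(Add(-3, Mul(4, 1)), -4), 0), -5), 2)) = Mul(4, Pow(Add(Add(Mul(Add(-3, 4), -4), 0), -5), 2)) = Mul(4, Pow(Add(Add(Mul(1, -4), 0), -5), 2)) = Mul(4, Pow(Add(Add(-4, 0), -5), 2)) = Mul(4, Pow(Add(-4, -5), 2)) = Mul(4, Pow(-9, 2)) = Mul(4, 81) = 324)
Mul(-12, Add(-13, z)) = Mul(-12, Add(-13, 324)) = Mul(-12, 311) = -3732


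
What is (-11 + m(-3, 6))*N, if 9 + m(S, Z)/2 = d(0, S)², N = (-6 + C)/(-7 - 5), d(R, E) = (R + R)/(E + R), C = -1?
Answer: -203/12 ≈ -16.917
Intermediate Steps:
d(R, E) = 2*R/(E + R) (d(R, E) = (2*R)/(E + R) = 2*R/(E + R))
N = 7/12 (N = (-6 - 1)/(-7 - 5) = -7/(-12) = -7*(-1/12) = 7/12 ≈ 0.58333)
m(S, Z) = -18 (m(S, Z) = -18 + 2*(2*0/(S + 0))² = -18 + 2*(2*0/S)² = -18 + 2*0² = -18 + 2*0 = -18 + 0 = -18)
(-11 + m(-3, 6))*N = (-11 - 18)*(7/12) = -29*7/12 = -203/12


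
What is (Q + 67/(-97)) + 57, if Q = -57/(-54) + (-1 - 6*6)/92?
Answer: 4575013/80316 ≈ 56.963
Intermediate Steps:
Q = 541/828 (Q = -57*(-1/54) + (-1 - 36)*(1/92) = 19/18 - 37*1/92 = 19/18 - 37/92 = 541/828 ≈ 0.65338)
(Q + 67/(-97)) + 57 = (541/828 + 67/(-97)) + 57 = (541/828 + 67*(-1/97)) + 57 = (541/828 - 67/97) + 57 = -2999/80316 + 57 = 4575013/80316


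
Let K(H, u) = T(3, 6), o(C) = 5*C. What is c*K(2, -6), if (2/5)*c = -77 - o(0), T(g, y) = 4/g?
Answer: -770/3 ≈ -256.67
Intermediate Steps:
K(H, u) = 4/3
c = -385/2 (c = 5*(-77 - 5*0)/2 = 5*(-77 - 1*0)/2 = 5*(-77 + 0)/2 = (5/2)*(-77) = -385/2 ≈ -192.50)
c*K(2, -6) = -385/2*4/3 = -770/3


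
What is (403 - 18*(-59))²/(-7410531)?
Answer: -2146225/7410531 ≈ -0.28962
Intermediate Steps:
(403 - 18*(-59))²/(-7410531) = (403 + 1062)²*(-1/7410531) = 1465²*(-1/7410531) = 2146225*(-1/7410531) = -2146225/7410531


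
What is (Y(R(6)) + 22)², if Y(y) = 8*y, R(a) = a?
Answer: 4900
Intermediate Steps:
(Y(R(6)) + 22)² = (8*6 + 22)² = (48 + 22)² = 70² = 4900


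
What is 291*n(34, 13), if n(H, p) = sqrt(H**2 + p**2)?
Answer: 1455*sqrt(53) ≈ 10593.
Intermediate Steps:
291*n(34, 13) = 291*sqrt(34**2 + 13**2) = 291*sqrt(1156 + 169) = 291*sqrt(1325) = 291*(5*sqrt(53)) = 1455*sqrt(53)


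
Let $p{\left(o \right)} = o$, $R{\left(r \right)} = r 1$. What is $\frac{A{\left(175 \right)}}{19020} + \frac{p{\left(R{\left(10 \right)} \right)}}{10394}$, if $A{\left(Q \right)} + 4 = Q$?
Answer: $\frac{327929}{32948980} \approx 0.0099526$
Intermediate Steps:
$R{\left(r \right)} = r$
$A{\left(Q \right)} = -4 + Q$
$\frac{A{\left(175 \right)}}{19020} + \frac{p{\left(R{\left(10 \right)} \right)}}{10394} = \frac{-4 + 175}{19020} + \frac{10}{10394} = 171 \cdot \frac{1}{19020} + 10 \cdot \frac{1}{10394} = \frac{57}{6340} + \frac{5}{5197} = \frac{327929}{32948980}$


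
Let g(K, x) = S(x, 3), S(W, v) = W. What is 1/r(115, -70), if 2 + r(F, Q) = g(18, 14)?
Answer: 1/12 ≈ 0.083333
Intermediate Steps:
g(K, x) = x
r(F, Q) = 12 (r(F, Q) = -2 + 14 = 12)
1/r(115, -70) = 1/12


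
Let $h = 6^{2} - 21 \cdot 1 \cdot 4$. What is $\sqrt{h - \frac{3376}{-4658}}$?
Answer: $\frac{2 i \sqrt{64108054}}{2329} \approx 6.8757 i$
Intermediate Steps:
$h = -48$ ($h = 36 - 84 = -48$)
$\sqrt{h - \frac{3376}{-4658}} = \sqrt{-48 - \frac{3376}{-4658}} = \sqrt{-48 - - \frac{1688}{2329}} = \sqrt{-48 + \frac{1688}{2329}} = \sqrt{- \frac{110104}{2329}} = \frac{2 i \sqrt{64108054}}{2329}$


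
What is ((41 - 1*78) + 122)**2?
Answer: 7225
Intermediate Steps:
((41 - 1*78) + 122)**2 = ((41 - 78) + 122)**2 = (-37 + 122)**2 = 85**2 = 7225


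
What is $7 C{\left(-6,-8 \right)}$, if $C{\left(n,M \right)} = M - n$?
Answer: $-14$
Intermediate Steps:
$7 C{\left(-6,-8 \right)} = 7 \left(-8 - -6\right) = 7 \left(-8 + 6\right) = 7 \left(-2\right) = -14$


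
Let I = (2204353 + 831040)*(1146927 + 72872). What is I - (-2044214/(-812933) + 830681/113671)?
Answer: 342142981375822496380334/92406907043 ≈ 3.7026e+12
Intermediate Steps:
I = 3702569346007 (I = 3035393*1219799 = 3702569346007)
I - (-2044214/(-812933) + 830681/113671) = 3702569346007 - (-2044214/(-812933) + 830681/113671) = 3702569346007 - (-2044214*(-1/812933) + 830681*(1/113671)) = 3702569346007 - (2044214/812933 + 830681/113671) = 3702569346007 - 1*907655846967/92406907043 = 3702569346007 - 907655846967/92406907043 = 342142981375822496380334/92406907043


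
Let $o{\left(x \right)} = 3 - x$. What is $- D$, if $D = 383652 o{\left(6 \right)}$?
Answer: $1150956$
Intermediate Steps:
$D = -1150956$ ($D = 383652 \left(3 - 6\right) = 383652 \left(-3\right) = -1150956$)
$- D = \left(-1\right) \left(-1150956\right) = 1150956$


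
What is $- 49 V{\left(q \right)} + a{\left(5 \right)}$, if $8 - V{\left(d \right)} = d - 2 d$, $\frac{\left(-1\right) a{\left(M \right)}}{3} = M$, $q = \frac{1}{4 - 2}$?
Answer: $- \frac{863}{2} \approx -431.5$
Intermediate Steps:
$q = \frac{1}{2} \approx 0.5$
$a{\left(M \right)} = - 3 M$
$V{\left(d \right)} = 8 + d$ ($V{\left(d \right)} = 8 - \left(d - 2 d\right) = 8 - - d = 8 + d$)
$- 49 V{\left(q \right)} + a{\left(5 \right)} = - 49 \left(8 + \frac{1}{2}\right) - 15 = \left(-49\right) \frac{17}{2} - 15 = - \frac{833}{2} - 15 = - \frac{863}{2}$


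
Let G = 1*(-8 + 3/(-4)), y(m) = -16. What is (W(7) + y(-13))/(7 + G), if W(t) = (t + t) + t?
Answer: -20/7 ≈ -2.8571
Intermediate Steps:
W(t) = 3*t (W(t) = 2*t + t = 3*t)
G = -35/4 (G = 1*(-8 + 3*(-1/4)) = 1*(-8 - 3/4) = 1*(-35/4) = -35/4 ≈ -8.7500)
(W(7) + y(-13))/(7 + G) = (3*7 - 16)/(7 - 35/4) = (21 - 16)/(-7/4) = 5*(-4/7) = -20/7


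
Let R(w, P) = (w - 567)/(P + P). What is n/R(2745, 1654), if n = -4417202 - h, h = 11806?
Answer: -813953248/121 ≈ -6.7269e+6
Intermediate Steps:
R(w, P) = (-567 + w)/(2*P) (R(w, P) = (-567 + w)/((2*P)) = (-567 + w)*(1/(2*P)) = (-567 + w)/(2*P))
n = -4429008 (n = -4417202 - 1*11806 = -4417202 - 11806 = -4429008)
n/R(2745, 1654) = -4429008*3308/(-567 + 2745) = -4429008/((½)*(1/1654)*2178) = -4429008/1089/1654 = -4429008*1654/1089 = -813953248/121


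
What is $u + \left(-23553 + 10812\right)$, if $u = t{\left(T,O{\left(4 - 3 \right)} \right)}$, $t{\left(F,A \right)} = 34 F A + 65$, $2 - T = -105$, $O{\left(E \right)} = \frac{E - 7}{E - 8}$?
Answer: $- \frac{66904}{7} \approx -9557.7$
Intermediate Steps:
$O{\left(E \right)} = \frac{-7 + E}{-8 + E}$
$T = 107$ ($T = 2 - -105 = 2 + 105 = 107$)
$t{\left(F,A \right)} = 65 + 34 A F$ ($t{\left(F,A \right)} = 34 A F + 65 = 65 + 34 A F$)
$u = \frac{22283}{7}$ ($u = 65 + 34 \frac{-7 + \left(4 - 3\right)}{-8 + \left(4 - 3\right)} 107 = 65 + 34 \frac{-7 + 1}{-8 + 1} \cdot 107 = 65 + 34 \frac{1}{-7} \left(-6\right) 107 = 65 + 34 \left(\left(- \frac{1}{7}\right) \left(-6\right)\right) 107 = 65 + 34 \cdot \frac{6}{7} \cdot 107 = 65 + \frac{21828}{7} = \frac{22283}{7} \approx 3183.3$)
$u + \left(-23553 + 10812\right) = \frac{22283}{7} + \left(-23553 + 10812\right) = \frac{22283}{7} - 12741 = - \frac{66904}{7}$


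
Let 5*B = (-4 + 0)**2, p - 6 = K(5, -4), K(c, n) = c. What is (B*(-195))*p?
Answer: -6864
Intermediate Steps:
p = 11 (p = 6 + 5 = 11)
B = 16/5 (B = (-4 + 0)**2/5 = (1/5)*(-4)**2 = (1/5)*16 = 16/5 ≈ 3.2000)
(B*(-195))*p = ((16/5)*(-195))*11 = -624*11 = -6864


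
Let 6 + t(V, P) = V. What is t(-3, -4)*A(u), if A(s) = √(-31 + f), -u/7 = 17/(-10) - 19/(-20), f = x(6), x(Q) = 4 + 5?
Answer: -9*I*√22 ≈ -42.214*I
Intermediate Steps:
x(Q) = 9
t(V, P) = -6 + V
f = 9
u = 21/4 (u = -7*(17/(-10) - 19/(-20)) = -7*(17*(-⅒) - 19*(-1/20)) = -7*(-17/10 + 19/20) = -7*(-¾) = 21/4 ≈ 5.2500)
A(s) = I*√22 (A(s) = √(-31 + 9) = √(-22) = I*√22)
t(-3, -4)*A(u) = (-6 - 3)*(I*√22) = -9*I*√22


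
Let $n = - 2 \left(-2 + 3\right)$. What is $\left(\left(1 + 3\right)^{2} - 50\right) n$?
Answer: $68$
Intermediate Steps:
$n = -2$ ($n = \left(-2\right) 1 = -2$)
$\left(\left(1 + 3\right)^{2} - 50\right) n = \left(\left(1 + 3\right)^{2} - 50\right) \left(-2\right) = \left(4^{2} - 50\right) \left(-2\right) = \left(16 - 50\right) \left(-2\right) = \left(-34\right) \left(-2\right) = 68$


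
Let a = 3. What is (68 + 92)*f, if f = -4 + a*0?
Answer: -640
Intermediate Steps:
f = -4 (f = -4 + 3*0 = -4 + 0 = -4)
(68 + 92)*f = (68 + 92)*(-4) = 160*(-4) = -640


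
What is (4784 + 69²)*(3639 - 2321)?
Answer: 12580310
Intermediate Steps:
(4784 + 69²)*(3639 - 2321) = (4784 + 4761)*1318 = 9545*1318 = 12580310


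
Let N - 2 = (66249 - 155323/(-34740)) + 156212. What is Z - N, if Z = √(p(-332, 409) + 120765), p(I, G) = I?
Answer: -7728519943/34740 + √120433 ≈ -2.2212e+5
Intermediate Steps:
N = 7728519943/34740 (N = 2 + ((66249 - 155323/(-34740)) + 156212) = 2 + ((66249 - 155323*(-1/34740)) + 156212) = 2 + ((66249 + 155323/34740) + 156212) = 2 + (2301645583/34740 + 156212) = 2 + 7728450463/34740 = 7728519943/34740 ≈ 2.2247e+5)
Z = √120433 (Z = √(-332 + 120765) = √120433 ≈ 347.03)
Z - N = √120433 - 1*7728519943/34740 = √120433 - 7728519943/34740 = -7728519943/34740 + √120433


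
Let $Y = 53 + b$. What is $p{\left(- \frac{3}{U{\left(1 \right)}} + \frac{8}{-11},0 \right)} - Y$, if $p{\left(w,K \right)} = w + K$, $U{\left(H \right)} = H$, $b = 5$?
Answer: $- \frac{679}{11} \approx -61.727$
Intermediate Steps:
$p{\left(w,K \right)} = K + w$
$Y = 58$ ($Y = 53 + 5 = 58$)
$p{\left(- \frac{3}{U{\left(1 \right)}} + \frac{8}{-11},0 \right)} - Y = \left(0 + \left(- \frac{3}{1} + \frac{8}{-11}\right)\right) - 58 = \left(0 + \left(\left(-3\right) 1 + 8 \left(- \frac{1}{11}\right)\right)\right) - 58 = \left(0 - \frac{41}{11}\right) - 58 = - \frac{41}{11} - 58 = - \frac{679}{11}$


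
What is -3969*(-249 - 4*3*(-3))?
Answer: 845397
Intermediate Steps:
-3969*(-249 - 4*3*(-3)) = -3969*(-249 - 12*(-3)) = -3969*(-249 - 1*(-36)) = -3969*(-249 + 36) = -3969*(-213) = 845397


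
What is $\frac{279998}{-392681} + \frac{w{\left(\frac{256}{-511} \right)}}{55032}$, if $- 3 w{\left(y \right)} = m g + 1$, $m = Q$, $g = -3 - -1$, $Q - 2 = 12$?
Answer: $- \frac{5135105269}{7203340264} \approx -0.71288$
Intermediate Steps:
$Q = 14$ ($Q = 2 + 12 = 14$)
$g = -2$ ($g = -3 + 1 = -2$)
$m = 14$
$w{\left(y \right)} = 9$ ($w{\left(y \right)} = - \frac{14 \left(-2\right) + 1}{3} = - \frac{-28 + 1}{3} = \left(- \frac{1}{3}\right) \left(-27\right) = 9$)
$\frac{279998}{-392681} + \frac{w{\left(\frac{256}{-511} \right)}}{55032} = \frac{279998}{-392681} + \frac{9}{55032} = 279998 \left(- \frac{1}{392681}\right) + 9 \cdot \frac{1}{55032} = - \frac{279998}{392681} + \frac{3}{18344} = - \frac{5135105269}{7203340264}$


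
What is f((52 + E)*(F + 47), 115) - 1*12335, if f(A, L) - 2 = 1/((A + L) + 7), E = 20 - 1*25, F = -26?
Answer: -13677296/1109 ≈ -12333.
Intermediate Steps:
E = -5 (E = 20 - 25 = -5)
f(A, L) = 2 + 1/(7 + A + L) (f(A, L) = 2 + 1/((A + L) + 7) = 2 + 1/(7 + A + L))
f((52 + E)*(F + 47), 115) - 1*12335 = (15 + 2*((52 - 5)*(-26 + 47)) + 2*115)/(7 + (52 - 5)*(-26 + 47) + 115) - 1*12335 = (15 + 2*(47*21) + 230)/(7 + 47*21 + 115) - 12335 = (15 + 2*987 + 230)/(7 + 987 + 115) - 12335 = (15 + 1974 + 230)/1109 - 12335 = (1/1109)*2219 - 12335 = 2219/1109 - 12335 = -13677296/1109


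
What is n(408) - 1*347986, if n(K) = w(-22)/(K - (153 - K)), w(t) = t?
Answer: -230714740/663 ≈ -3.4799e+5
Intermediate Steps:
n(K) = -22/(-153 + 2*K) (n(K) = -22/(K - (153 - K)) = -22/(K + (-153 + K)) = -22/(-153 + 2*K))
n(408) - 1*347986 = -22/(-153 + 2*408) - 1*347986 = -22/(-153 + 816) - 347986 = -22/663 - 347986 = -230714740/663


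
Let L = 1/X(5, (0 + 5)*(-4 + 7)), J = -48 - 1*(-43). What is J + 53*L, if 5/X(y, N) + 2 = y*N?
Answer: 3844/5 ≈ 768.80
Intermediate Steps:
J = -5 (J = -48 + 43 = -5)
X(y, N) = 5/(-2 + N*y) (X(y, N) = 5/(-2 + y*N) = 5/(-2 + N*y))
L = 73/5 (L = 1/(5/(-2 + ((0 + 5)*(-4 + 7))*5)) = 1/(5/(-2 + (5*3)*5)) = 1/(5/(-2 + 15*5)) = 1/(5/(-2 + 75)) = 1/(5/73) = 73/5 ≈ 14.600)
J + 53*L = -5 + 53*(73/5) = -5 + 3869/5 = 3844/5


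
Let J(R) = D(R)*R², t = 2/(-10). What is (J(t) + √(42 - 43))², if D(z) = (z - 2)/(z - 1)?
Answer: -22379/22500 + 11*I/75 ≈ -0.99462 + 0.14667*I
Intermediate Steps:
D(z) = (-2 + z)/(-1 + z)
t = -⅕ (t = 2*(-⅒) = -⅕ ≈ -0.20000)
J(R) = R²*(-2 + R)/(-1 + R) (J(R) = ((-2 + R)/(-1 + R))*R² = R²*(-2 + R)/(-1 + R))
(J(t) + √(42 - 43))² = ((-⅕)²*(-2 - ⅕)/(-1 - ⅕) + √(42 - 43))² = ((1/25)*(-11/5)/(-6/5) + √(-1))² = ((1/25)*(-⅚)*(-11/5) + I)² = (11/150 + I)²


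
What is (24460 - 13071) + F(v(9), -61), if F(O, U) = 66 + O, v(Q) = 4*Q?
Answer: 11491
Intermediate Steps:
(24460 - 13071) + F(v(9), -61) = (24460 - 13071) + (66 + 4*9) = 11389 + (66 + 36) = 11389 + 102 = 11491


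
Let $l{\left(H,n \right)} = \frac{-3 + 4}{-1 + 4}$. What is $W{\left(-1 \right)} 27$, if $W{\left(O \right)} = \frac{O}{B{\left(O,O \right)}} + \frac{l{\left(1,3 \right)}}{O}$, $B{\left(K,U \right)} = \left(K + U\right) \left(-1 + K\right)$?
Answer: $- \frac{63}{4} \approx -15.75$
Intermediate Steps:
$l{\left(H,n \right)} = \frac{1}{3}$ ($l{\left(H,n \right)} = 1 \cdot \frac{1}{3} = \frac{1}{3}$)
$B{\left(K,U \right)} = \left(-1 + K\right) \left(K + U\right)$
$W{\left(O \right)} = \frac{1}{3 O} + \frac{O}{- 2 O + 2 O^{2}}$ ($W{\left(O \right)} = \frac{O}{O^{2} - O - O + O O} + \frac{1}{3 O} = \frac{O}{O^{2} - O - O + O^{2}} + \frac{1}{3 O} = \frac{O}{- 2 O + 2 O^{2}} + \frac{1}{3 O} = \frac{1}{3 O} + \frac{O}{- 2 O + 2 O^{2}}$)
$W{\left(-1 \right)} 27 = \frac{-2 + 5 \left(-1\right)}{6 \left(-1\right) \left(-1 - 1\right)} 27 = \frac{1}{6} \left(-1\right) \frac{1}{-2} \left(-2 - 5\right) 27 = \frac{1}{6} \left(-1\right) \left(- \frac{1}{2}\right) \left(-7\right) 27 = \left(- \frac{7}{12}\right) 27 = - \frac{63}{4}$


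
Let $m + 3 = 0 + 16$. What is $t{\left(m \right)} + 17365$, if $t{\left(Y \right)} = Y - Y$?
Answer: $17365$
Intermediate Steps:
$m = 13$ ($m = -3 + \left(0 + 16\right) = -3 + 16 = 13$)
$t{\left(Y \right)} = 0$
$t{\left(m \right)} + 17365 = 0 + 17365 = 17365$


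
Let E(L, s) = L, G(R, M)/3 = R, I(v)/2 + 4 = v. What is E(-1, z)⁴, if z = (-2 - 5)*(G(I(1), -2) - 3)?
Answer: 1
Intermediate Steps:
I(v) = -8 + 2*v
G(R, M) = 3*R
z = 147 (z = (-2 - 5)*(3*(-8 + 2*1) - 3) = -7*(3*(-8 + 2) - 3) = -7*(3*(-6) - 3) = -7*(-18 - 3) = -7*(-21) = 147)
E(-1, z)⁴ = (-1)⁴ = 1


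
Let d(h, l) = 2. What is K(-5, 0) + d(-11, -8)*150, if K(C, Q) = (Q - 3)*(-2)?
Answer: 306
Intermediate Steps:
K(C, Q) = 6 - 2*Q (K(C, Q) = (-3 + Q)*(-2) = 6 - 2*Q)
K(-5, 0) + d(-11, -8)*150 = (6 - 2*0) + 2*150 = (6 + 0) + 300 = 6 + 300 = 306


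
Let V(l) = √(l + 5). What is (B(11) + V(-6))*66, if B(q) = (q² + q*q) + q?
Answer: 16698 + 66*I ≈ 16698.0 + 66.0*I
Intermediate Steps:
B(q) = q + 2*q² (B(q) = (q² + q²) + q = 2*q² + q = q + 2*q²)
V(l) = √(5 + l)
(B(11) + V(-6))*66 = (11*(1 + 2*11) + √(5 - 6))*66 = (11*(1 + 22) + √(-1))*66 = (11*23 + I)*66 = (253 + I)*66 = 16698 + 66*I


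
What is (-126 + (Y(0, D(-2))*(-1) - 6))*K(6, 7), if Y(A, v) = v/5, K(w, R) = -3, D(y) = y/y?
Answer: 1983/5 ≈ 396.60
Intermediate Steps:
D(y) = 1
Y(A, v) = v/5 (Y(A, v) = v*(1/5) = v/5)
(-126 + (Y(0, D(-2))*(-1) - 6))*K(6, 7) = (-126 + (((1/5)*1)*(-1) - 6))*(-3) = (-126 + ((1/5)*(-1) - 6))*(-3) = (-126 + (-1/5 - 6))*(-3) = (-126 - 31/5)*(-3) = -661/5*(-3) = 1983/5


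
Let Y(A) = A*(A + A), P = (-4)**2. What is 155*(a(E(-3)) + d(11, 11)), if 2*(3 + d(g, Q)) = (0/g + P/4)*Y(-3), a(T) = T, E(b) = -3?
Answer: 4650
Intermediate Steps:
P = 16
Y(A) = 2*A**2 (Y(A) = A*(2*A) = 2*A**2)
d(g, Q) = 33 (d(g, Q) = -3 + ((0/g + 16/4)*(2*(-3)**2))/2 = -3 + ((0 + 16*(1/4))*(2*9))/2 = -3 + ((0 + 4)*18)/2 = -3 + (4*18)/2 = -3 + (1/2)*72 = -3 + 36 = 33)
155*(a(E(-3)) + d(11, 11)) = 155*(-3 + 33) = 155*30 = 4650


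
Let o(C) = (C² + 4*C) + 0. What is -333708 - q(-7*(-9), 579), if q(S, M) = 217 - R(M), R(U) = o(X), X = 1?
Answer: -333920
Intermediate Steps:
o(C) = C² + 4*C
R(U) = 5 (R(U) = 1*(4 + 1) = 1*5 = 5)
q(S, M) = 212 (q(S, M) = 217 - 1*5 = 217 - 5 = 212)
-333708 - q(-7*(-9), 579) = -333708 - 1*212 = -333708 - 212 = -333920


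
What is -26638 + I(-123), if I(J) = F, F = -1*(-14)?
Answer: -26624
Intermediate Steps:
F = 14
I(J) = 14
-26638 + I(-123) = -26638 + 14 = -26624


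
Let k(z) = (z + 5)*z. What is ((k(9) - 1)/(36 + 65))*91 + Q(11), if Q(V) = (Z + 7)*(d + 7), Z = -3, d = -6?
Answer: 11779/101 ≈ 116.62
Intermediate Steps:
k(z) = z*(5 + z) (k(z) = (5 + z)*z = z*(5 + z))
Q(V) = 4 (Q(V) = (-3 + 7)*(-6 + 7) = 4*1 = 4)
((k(9) - 1)/(36 + 65))*91 + Q(11) = ((9*(5 + 9) - 1)/(36 + 65))*91 + 4 = ((9*14 - 1)/101)*91 + 4 = ((126 - 1)*(1/101))*91 + 4 = (125*(1/101))*91 + 4 = (125/101)*91 + 4 = 11375/101 + 4 = 11779/101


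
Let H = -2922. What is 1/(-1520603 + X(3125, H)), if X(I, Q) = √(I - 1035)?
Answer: -1520603/2312233481519 - √2090/2312233481519 ≈ -6.5765e-7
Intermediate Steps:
X(I, Q) = √(-1035 + I)
1/(-1520603 + X(3125, H)) = 1/(-1520603 + √(-1035 + 3125)) = 1/(-1520603 + √2090)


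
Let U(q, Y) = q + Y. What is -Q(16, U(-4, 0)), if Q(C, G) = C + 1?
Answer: -17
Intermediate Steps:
U(q, Y) = Y + q
Q(C, G) = 1 + C
-Q(16, U(-4, 0)) = -(1 + 16) = -1*17 = -17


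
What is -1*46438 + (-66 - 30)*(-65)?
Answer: -40198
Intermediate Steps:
-1*46438 + (-66 - 30)*(-65) = -46438 - 96*(-65) = -46438 + 6240 = -40198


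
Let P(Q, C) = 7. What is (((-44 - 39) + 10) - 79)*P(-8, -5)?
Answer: -1064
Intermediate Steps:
(((-44 - 39) + 10) - 79)*P(-8, -5) = (((-44 - 39) + 10) - 79)*7 = ((-83 + 10) - 79)*7 = (-73 - 79)*7 = -152*7 = -1064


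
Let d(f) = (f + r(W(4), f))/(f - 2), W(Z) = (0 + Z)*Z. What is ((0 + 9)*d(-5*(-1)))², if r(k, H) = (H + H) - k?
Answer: 9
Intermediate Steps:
W(Z) = Z² (W(Z) = Z*Z = Z²)
r(k, H) = -k + 2*H (r(k, H) = 2*H - k = -k + 2*H)
d(f) = (-16 + 3*f)/(-2 + f) (d(f) = (f + (-1*4² + 2*f))/(f - 2) = (f + (-1*16 + 2*f))/(-2 + f) = (f + (-16 + 2*f))/(-2 + f) = (-16 + 3*f)/(-2 + f))
((0 + 9)*d(-5*(-1)))² = ((0 + 9)*((-16 + 3*(-5*(-1)))/(-2 - 5*(-1))))² = (9*((-16 + 3*5)/(-2 + 5)))² = (9*((-16 + 15)/3))² = (9*((⅓)*(-1)))² = (9*(-⅓))² = (-3)² = 9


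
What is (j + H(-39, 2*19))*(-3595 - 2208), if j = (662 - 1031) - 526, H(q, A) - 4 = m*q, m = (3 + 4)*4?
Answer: 11507349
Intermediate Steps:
m = 28 (m = 7*4 = 28)
H(q, A) = 4 + 28*q
j = -895 (j = -369 - 526 = -895)
(j + H(-39, 2*19))*(-3595 - 2208) = (-895 + (4 + 28*(-39)))*(-3595 - 2208) = (-895 + (4 - 1092))*(-5803) = (-895 - 1088)*(-5803) = -1983*(-5803) = 11507349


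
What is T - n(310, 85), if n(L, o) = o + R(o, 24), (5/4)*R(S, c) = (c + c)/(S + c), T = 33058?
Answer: 17970093/545 ≈ 32973.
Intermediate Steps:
R(S, c) = 8*c/(5*(S + c)) (R(S, c) = 4*((c + c)/(S + c))/5 = 4*((2*c)/(S + c))/5 = 4*(2*c/(S + c))/5 = 8*c/(5*(S + c)))
n(L, o) = o + 192/(5*(24 + o)) (n(L, o) = o + (8/5)*24/(o + 24) = o + (8/5)*24/(24 + o) = o + 192/(5*(24 + o)))
T - n(310, 85) = 33058 - (192/5 + 85*(24 + 85))/(24 + 85) = 33058 - (192/5 + 85*109)/109 = 33058 - (192/5 + 9265)/109 = 33058 - 46517/(109*5) = 33058 - 1*46517/545 = 33058 - 46517/545 = 17970093/545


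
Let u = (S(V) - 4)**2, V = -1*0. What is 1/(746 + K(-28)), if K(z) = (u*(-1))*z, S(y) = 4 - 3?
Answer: 1/998 ≈ 0.0010020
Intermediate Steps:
V = 0
S(y) = 1
u = 9 (u = (1 - 4)**2 = (-3)**2 = 9)
K(z) = -9*z (K(z) = (9*(-1))*z = -9*z)
1/(746 + K(-28)) = 1/(746 - 9*(-28)) = 1/(746 + 252) = 1/998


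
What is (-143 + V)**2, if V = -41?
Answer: 33856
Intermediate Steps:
(-143 + V)**2 = (-143 - 41)**2 = (-184)**2 = 33856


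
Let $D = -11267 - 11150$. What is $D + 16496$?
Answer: $-5921$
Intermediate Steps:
$D = -22417$
$D + 16496 = -22417 + 16496 = -5921$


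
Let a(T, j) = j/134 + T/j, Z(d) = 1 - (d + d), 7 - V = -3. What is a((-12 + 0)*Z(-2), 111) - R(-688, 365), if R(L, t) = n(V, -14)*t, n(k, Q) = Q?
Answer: 25336807/4958 ≈ 5110.3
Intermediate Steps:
V = 10 (V = 7 - 1*(-3) = 7 + 3 = 10)
R(L, t) = -14*t
Z(d) = 1 - 2*d
a(T, j) = j/134 + T/j (a(T, j) = j*(1/134) + T/j = j/134 + T/j)
a((-12 + 0)*Z(-2), 111) - R(-688, 365) = ((1/134)*111 + ((-12 + 0)*(1 - 2*(-2)))/111) - (-14)*365 = (111/134 - 12*(1 + 4)*(1/111)) - 1*(-5110) = (111/134 - 12*5*(1/111)) + 5110 = (111/134 - 60*1/111) + 5110 = (111/134 - 20/37) + 5110 = 1427/4958 + 5110 = 25336807/4958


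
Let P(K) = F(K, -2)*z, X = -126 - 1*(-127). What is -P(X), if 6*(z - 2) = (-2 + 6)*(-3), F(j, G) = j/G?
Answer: 0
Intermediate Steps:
z = 0 (z = 2 + ((-2 + 6)*(-3))/6 = 2 + (4*(-3))/6 = 2 + (⅙)*(-12) = 2 - 2 = 0)
X = 1 (X = -126 + 127 = 1)
P(K) = 0 (P(K) = (K/(-2))*0 = (K*(-½))*0 = -K/2*0 = 0)
-P(X) = -1*0 = 0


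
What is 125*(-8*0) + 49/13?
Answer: 49/13 ≈ 3.7692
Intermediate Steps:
125*(-8*0) + 49/13 = 125*0 + 49*(1/13) = 0 + 49/13 = 49/13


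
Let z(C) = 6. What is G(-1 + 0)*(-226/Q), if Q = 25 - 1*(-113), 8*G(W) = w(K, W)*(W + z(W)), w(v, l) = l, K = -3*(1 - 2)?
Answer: 565/552 ≈ 1.0236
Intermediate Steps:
K = 3 (K = -3*(-1) = 3)
G(W) = W*(6 + W)/8 (G(W) = (W*(W + 6))/8 = (W*(6 + W))/8 = W*(6 + W)/8)
Q = 138 (Q = 25 + 113 = 138)
G(-1 + 0)*(-226/Q) = ((-1 + 0)*(6 + (-1 + 0))/8)*(-226/138) = ((⅛)*(-1)*(6 - 1))*(-226*1/138) = ((⅛)*(-1)*5)*(-113/69) = -5/8*(-113/69) = 565/552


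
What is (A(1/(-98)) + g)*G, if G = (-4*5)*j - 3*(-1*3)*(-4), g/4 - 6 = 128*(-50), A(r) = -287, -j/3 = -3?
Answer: 5586408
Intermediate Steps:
j = 9 (j = -3*(-3) = 9)
g = -25576 (g = 24 + 4*(128*(-50)) = 24 + 4*(-6400) = 24 - 25600 = -25576)
G = -216 (G = -4*5*9 - 3*(-1*3)*(-4) = -20*9 - (-9)*(-4) = -180 - 3*12 = -180 - 36 = -216)
(A(1/(-98)) + g)*G = (-287 - 25576)*(-216) = -25863*(-216) = 5586408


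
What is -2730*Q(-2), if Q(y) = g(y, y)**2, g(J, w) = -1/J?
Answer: -1365/2 ≈ -682.50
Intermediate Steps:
Q(y) = y**(-2) (Q(y) = (-1/y)**2 = y**(-2))
-2730*Q(-2) = -2730/(-2)**2 = -2730*1/4 = -1365/2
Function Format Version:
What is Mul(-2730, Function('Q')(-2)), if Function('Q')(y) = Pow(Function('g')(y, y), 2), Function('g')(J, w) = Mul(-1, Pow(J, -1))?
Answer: Rational(-1365, 2) ≈ -682.50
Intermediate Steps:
Function('Q')(y) = Pow(y, -2) (Function('Q')(y) = Pow(Mul(-1, Pow(y, -1)), 2) = Pow(y, -2))
Mul(-2730, Function('Q')(-2)) = Mul(-2730, Pow(-2, -2)) = Mul(-2730, Rational(1, 4)) = Rational(-1365, 2)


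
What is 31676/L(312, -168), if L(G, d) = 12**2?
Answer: 7919/36 ≈ 219.97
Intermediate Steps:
L(G, d) = 144
31676/L(312, -168) = 31676/144 = 31676*(1/144) = 7919/36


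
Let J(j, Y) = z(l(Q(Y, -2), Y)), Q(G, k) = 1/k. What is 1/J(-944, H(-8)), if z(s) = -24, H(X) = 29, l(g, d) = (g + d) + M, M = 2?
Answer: -1/24 ≈ -0.041667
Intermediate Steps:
l(g, d) = 2 + d + g (l(g, d) = (g + d) + 2 = (d + g) + 2 = 2 + d + g)
J(j, Y) = -24
1/J(-944, H(-8)) = 1/(-24) = -1/24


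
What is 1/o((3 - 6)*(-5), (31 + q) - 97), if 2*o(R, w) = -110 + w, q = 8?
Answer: -1/84 ≈ -0.011905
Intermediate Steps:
o(R, w) = -55 + w/2 (o(R, w) = (-110 + w)/2 = -55 + w/2)
1/o((3 - 6)*(-5), (31 + q) - 97) = 1/(-55 + ((31 + 8) - 97)/2) = 1/(-55 + (39 - 97)/2) = 1/(-55 + (1/2)*(-58)) = 1/(-55 - 29) = 1/(-84) = -1/84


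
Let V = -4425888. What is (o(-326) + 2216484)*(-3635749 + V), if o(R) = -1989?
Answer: -17852454828315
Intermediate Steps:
(o(-326) + 2216484)*(-3635749 + V) = (-1989 + 2216484)*(-3635749 - 4425888) = 2214495*(-8061637) = -17852454828315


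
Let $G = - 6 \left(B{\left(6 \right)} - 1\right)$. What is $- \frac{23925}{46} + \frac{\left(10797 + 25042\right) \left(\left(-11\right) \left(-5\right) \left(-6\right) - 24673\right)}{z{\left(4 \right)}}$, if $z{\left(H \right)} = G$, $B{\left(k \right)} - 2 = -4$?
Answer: $- \frac{10305056608}{207} \approx -4.9783 \cdot 10^{7}$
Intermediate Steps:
$B{\left(k \right)} = -2$ ($B{\left(k \right)} = 2 - 4 = -2$)
$G = 18$ ($G = - 6 \left(-2 - 1\right) = \left(-6\right) \left(-3\right) = 18$)
$z{\left(H \right)} = 18$
$- \frac{23925}{46} + \frac{\left(10797 + 25042\right) \left(\left(-11\right) \left(-5\right) \left(-6\right) - 24673\right)}{z{\left(4 \right)}} = - \frac{23925}{46} + \frac{\left(10797 + 25042\right) \left(\left(-11\right) \left(-5\right) \left(-6\right) - 24673\right)}{18} = \left(-23925\right) \frac{1}{46} + 35839 \left(55 \left(-6\right) - 24673\right) \frac{1}{18} = - \frac{23925}{46} + 35839 \left(-330 - 24673\right) \frac{1}{18} = - \frac{23925}{46} + 35839 \left(-25003\right) \frac{1}{18} = - \frac{23925}{46} - \frac{896082517}{18} = - \frac{10305056608}{207}$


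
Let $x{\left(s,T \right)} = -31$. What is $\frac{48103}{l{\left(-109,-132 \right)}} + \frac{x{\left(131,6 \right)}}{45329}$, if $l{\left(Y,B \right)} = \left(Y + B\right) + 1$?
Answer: $- \frac{2180468327}{10878960} \approx -200.43$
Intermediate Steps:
$l{\left(Y,B \right)} = 1 + B + Y$ ($l{\left(Y,B \right)} = \left(B + Y\right) + 1 = 1 + B + Y$)
$\frac{48103}{l{\left(-109,-132 \right)}} + \frac{x{\left(131,6 \right)}}{45329} = \frac{48103}{1 - 132 - 109} - \frac{31}{45329} = \frac{48103}{-240} - \frac{31}{45329} = 48103 \left(- \frac{1}{240}\right) - \frac{31}{45329} = - \frac{48103}{240} - \frac{31}{45329} = - \frac{2180468327}{10878960}$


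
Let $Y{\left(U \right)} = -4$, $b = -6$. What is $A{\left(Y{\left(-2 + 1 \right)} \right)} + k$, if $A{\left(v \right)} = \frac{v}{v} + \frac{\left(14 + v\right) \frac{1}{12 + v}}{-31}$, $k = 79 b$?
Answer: $- \frac{58657}{124} \approx -473.04$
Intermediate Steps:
$k = -474$ ($k = 79 \left(-6\right) = -474$)
$A{\left(v \right)} = 1 - \frac{14 + v}{31 \left(12 + v\right)}$ ($A{\left(v \right)} = 1 + \frac{14 + v}{12 + v} \left(- \frac{1}{31}\right) = 1 - \frac{14 + v}{31 \left(12 + v\right)}$)
$A{\left(Y{\left(-2 + 1 \right)} \right)} + k = \frac{2 \left(179 + 15 \left(-4\right)\right)}{31 \left(12 - 4\right)} - 474 = \frac{2 \left(179 - 60\right)}{31 \cdot 8} - 474 = \frac{2}{31} \cdot \frac{1}{8} \cdot 119 - 474 = \frac{119}{124} - 474 = - \frac{58657}{124}$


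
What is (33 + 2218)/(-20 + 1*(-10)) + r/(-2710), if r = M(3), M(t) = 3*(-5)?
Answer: -304988/4065 ≈ -75.028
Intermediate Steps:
M(t) = -15
r = -15
(33 + 2218)/(-20 + 1*(-10)) + r/(-2710) = (33 + 2218)/(-20 + 1*(-10)) - 15/(-2710) = 2251/(-20 - 10) - 15*(-1/2710) = 2251/(-30) + 3/542 = 2251*(-1/30) + 3/542 = -2251/30 + 3/542 = -304988/4065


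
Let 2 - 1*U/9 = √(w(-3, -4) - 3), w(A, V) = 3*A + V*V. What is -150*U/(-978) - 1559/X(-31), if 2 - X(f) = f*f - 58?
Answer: 1559/901 ≈ 1.7303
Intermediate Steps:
X(f) = 60 - f² (X(f) = 2 - (f*f - 58) = 2 - (f² - 58) = 2 - (-58 + f²) = 2 + (58 - f²) = 60 - f²)
w(A, V) = V² + 3*A (w(A, V) = 3*A + V² = V² + 3*A)
U = 0 (U = 18 - 9*√(((-4)² + 3*(-3)) - 3) = 18 - 9*√((16 - 9) - 3) = 18 - 9*√(7 - 3) = 18 - 9*√4 = 18 - 9*2 = 18 - 18 = 0)
-150*U/(-978) - 1559/X(-31) = -150*0/(-978) - 1559/(60 - 1*(-31)²) = 0*(-1/978) - 1559/(60 - 1*961) = 0 - 1559/(60 - 961) = 0 - 1559/(-901) = 0 - 1559*(-1/901) = 0 + 1559/901 = 1559/901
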